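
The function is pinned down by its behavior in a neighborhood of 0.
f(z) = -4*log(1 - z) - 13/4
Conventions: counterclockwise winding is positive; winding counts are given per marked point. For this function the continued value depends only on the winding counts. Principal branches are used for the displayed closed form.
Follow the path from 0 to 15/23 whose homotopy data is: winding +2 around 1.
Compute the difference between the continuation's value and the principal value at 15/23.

The rational part is single-valued and drops out of the difference; each branch term changes only by its own monodromy.
(-4)*log(1 - z/(1)): each positive loop around 1 adds 2*pi*i to the log, so winding +2 contributes (-4)*(2)*2*pi*i = -(16)*pi*i.
Summing the contributions at z = 15/23 gives -(16)*pi*i.

Continued minus principal equals -(16)*pi*i.


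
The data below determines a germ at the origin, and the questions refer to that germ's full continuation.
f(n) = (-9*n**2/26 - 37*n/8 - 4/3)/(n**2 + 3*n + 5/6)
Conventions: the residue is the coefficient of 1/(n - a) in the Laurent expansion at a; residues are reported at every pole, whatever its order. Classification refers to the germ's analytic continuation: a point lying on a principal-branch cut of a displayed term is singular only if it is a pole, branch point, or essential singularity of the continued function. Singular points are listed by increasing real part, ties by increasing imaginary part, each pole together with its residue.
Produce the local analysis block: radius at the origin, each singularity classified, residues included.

Radius of convergence at 0: 3/2 - (1/6)*sqrt(51).
At -3/2 - (1/6)*sqrt(51): a pole of order 1; residue -373/208 - (2705/10608)*sqrt(51).
At -3/2 + (1/6)*sqrt(51): a pole of order 1; residue -373/208 + (2705/10608)*sqrt(51).

Denominator factor (n**2 + 3*n + 5/6): discriminant 17/3, real irrational roots -3/2 + (1/6)*sqrt(51) and -3/2 - (1/6)*sqrt(51); poles of order 1, moduli 3/2 - (1/6)*sqrt(51) and 3/2 + (1/6)*sqrt(51).
The radius of convergence is the smallest modulus among the singular points: 3/2 - (1/6)*sqrt(51).
The factor n**2 + 3*n + 5/6 splits as (n - a)(n - a') with a = -3/2 - (1/6)*sqrt(51), a' = -3/2 + (1/6)*sqrt(51). At the order-1 pole a set g(n) = (n - a)*f(n) = [-9*n**2/26 - 37*n/8 - 4/3] / (n - a').
Simple pole: residue = g(a) at a = -3/2 - (1/6)*sqrt(51), which is -373/208 - (2705/10608)*sqrt(51).
The factor n**2 + 3*n + 5/6 splits as (n - a)(n - a') with a = -3/2 + (1/6)*sqrt(51), a' = -3/2 - (1/6)*sqrt(51). At the order-1 pole a set g(n) = (n - a)*f(n) = [-9*n**2/26 - 37*n/8 - 4/3] / (n - a').
Simple pole: residue = g(a) at a = -3/2 + (1/6)*sqrt(51), which is -373/208 + (2705/10608)*sqrt(51).
List the singular points by increasing real part (a conjugate pair: the negative imaginary part first).


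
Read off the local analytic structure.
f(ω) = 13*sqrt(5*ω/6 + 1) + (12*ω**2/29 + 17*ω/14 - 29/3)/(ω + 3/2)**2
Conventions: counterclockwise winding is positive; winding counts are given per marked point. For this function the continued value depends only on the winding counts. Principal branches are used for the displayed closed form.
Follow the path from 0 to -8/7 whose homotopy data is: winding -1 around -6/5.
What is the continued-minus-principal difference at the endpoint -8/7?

Continued minus principal equals -(26/21)*sqrt(21).

The rational part is single-valued and drops out of the difference; each branch term changes only by its own monodromy.
(13)*sqrt(1 - ω/(-6/5)): winding -1 is odd, the square root flips sign, contributing -2*(13)*sqrt(1 - (-8/7)/(-6/5)) = -2*(13)*sqrt(1/21) = -(26/21)*sqrt(21).
Summing the contributions at ω = -8/7 gives -(26/21)*sqrt(21).


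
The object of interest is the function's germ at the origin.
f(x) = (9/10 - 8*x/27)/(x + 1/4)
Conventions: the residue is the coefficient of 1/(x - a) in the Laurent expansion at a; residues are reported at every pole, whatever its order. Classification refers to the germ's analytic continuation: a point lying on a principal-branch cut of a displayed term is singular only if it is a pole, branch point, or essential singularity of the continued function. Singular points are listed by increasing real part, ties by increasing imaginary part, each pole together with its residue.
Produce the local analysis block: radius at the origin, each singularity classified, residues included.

Radius of convergence at 0: 1/4.
At -1/4: a pole of order 1; residue 263/270.

Denominator factor (x + 1/4): pole of order 1 at -1/4, modulus 1/4.
The radius of convergence is the smallest modulus among the singular points: 1/4.
At the order-1 pole -1/4 set g(x) = (x - (-1/4))*f(x) = 9/10 - 8*x/27.
Simple pole: residue = g(a) at a = -1/4, which is 263/270.


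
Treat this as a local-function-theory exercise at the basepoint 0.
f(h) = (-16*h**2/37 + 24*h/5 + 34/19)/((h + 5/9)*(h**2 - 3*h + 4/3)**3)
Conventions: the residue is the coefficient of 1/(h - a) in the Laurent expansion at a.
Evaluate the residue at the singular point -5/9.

The residue is -188792775/6765964448.

At the order-1 pole -5/9 set g(h) = (h - (-5/9))*f(h) = (-16*h**2/37 + 24*h/5 + 34/19)/(h**2 - 3*h + 4/3)**3.
Simple pole: residue = g(a) at a = -5/9, which is -188792775/6765964448.


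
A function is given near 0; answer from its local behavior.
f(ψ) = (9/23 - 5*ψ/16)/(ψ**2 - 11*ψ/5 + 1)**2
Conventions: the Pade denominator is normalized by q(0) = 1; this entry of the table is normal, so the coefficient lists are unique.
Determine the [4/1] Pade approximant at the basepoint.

Taylor coefficients needed (expand at 0): a_0 = 9/23, a_1 = 2593/1840, a_2 = 16211/4600, a_3 = 349081/46000, a_4 = 347177/23000, a_5 = 8224391/287500.
Write the denominator as Q(ψ) = 1 + q1*ψ. Requiring Q*f - P = O(ψ^6) with deg P <= 4 kills the coefficients of ψ^5..ψ^5 in Q*f:
  ψ^5: a_5 + q1*a_4 = 0, i.e. 8224391/287500 + (347177/23000)*q1 = 0.
Solving this linear system: q1 = -16448782/8679425.
The numerator is Q*f truncated at degree 4: P0 = a_0 = 9/23; P1 = a_1 + q1*a_0 = 2132525197/3194028400; P2 = a_2 + q1*a_1 = 851823234/998133875; P3 = a_3 + q1*a_2 = 72662061681/79850710000; P4 = a_4 + q1*a_3 = 71159049277/99813387500.

The Pade approximant has numerator coefficients [9/23, 2132525197/3194028400, 851823234/998133875, 72662061681/79850710000, 71159049277/99813387500]; denominator coefficients [1, -16448782/8679425].


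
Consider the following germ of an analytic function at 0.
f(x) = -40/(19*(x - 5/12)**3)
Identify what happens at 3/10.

Denominator factors: x - 5/12 = -7/60 at x = 3/10 — none vanishes.
So the germ continues analytically to 3/10.

The point is a regular point.


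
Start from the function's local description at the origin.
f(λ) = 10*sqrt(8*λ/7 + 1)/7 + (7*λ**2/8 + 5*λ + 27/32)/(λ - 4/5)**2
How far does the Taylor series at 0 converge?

Denominator factor (λ - 4/5)^2: pole of order 2 at 4/5, modulus 4/5.
Branch term (10/7)*sqrt(1 - λ/(-7/8)): its argument vanishes at λ = -7/8, a square-root branch point, modulus 7/8.
The radius of convergence is the smallest modulus among the singular points: 4/5.

The radius of convergence is 4/5.


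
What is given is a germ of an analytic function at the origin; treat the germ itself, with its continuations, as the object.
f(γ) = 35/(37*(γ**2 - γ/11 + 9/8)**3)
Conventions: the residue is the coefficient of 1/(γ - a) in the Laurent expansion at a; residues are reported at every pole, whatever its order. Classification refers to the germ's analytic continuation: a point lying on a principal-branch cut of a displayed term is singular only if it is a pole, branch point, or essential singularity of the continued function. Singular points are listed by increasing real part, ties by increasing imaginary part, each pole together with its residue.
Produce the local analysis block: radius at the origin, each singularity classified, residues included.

Denominator factor (γ**2 - γ/11 + 9/8)^3: discriminant -1087/242, complex-conjugate roots (1/22) + ((1/44)*sqrt(2174))*i and (1/22) - ((1/44)*sqrt(2174))*i; poles of order 3, moduli (3/4)*sqrt(2) and (3/4)*sqrt(2).
The radius of convergence is the smallest modulus among the singular points: (3/4)*sqrt(2).
The factor γ**2 - γ/11 + 9/8 splits as (γ - a)(γ - a') with a = (1/22) - ((1/44)*sqrt(2174))*i, a' = (1/22) + ((1/44)*sqrt(2174))*i. At the order-3 pole a set g(γ) = (γ - a)^3*f(γ) = [35/37] / (γ - a')^3.
Order-3 pole: residue = g''(a)/2; g''((1/22) - ((1/44)*sqrt(2174))*i) = ((270565680/47521523611)*sqrt(2174))*i, so the residue is ((135282840/47521523611)*sqrt(2174))*i.
The factor γ**2 - γ/11 + 9/8 splits as (γ - a)(γ - a') with a = (1/22) + ((1/44)*sqrt(2174))*i, a' = (1/22) - ((1/44)*sqrt(2174))*i. At the order-3 pole a set g(γ) = (γ - a)^3*f(γ) = [35/37] / (γ - a')^3.
Order-3 pole: residue = g''(a)/2; g''((1/22) + ((1/44)*sqrt(2174))*i) = -((270565680/47521523611)*sqrt(2174))*i, so the residue is -((135282840/47521523611)*sqrt(2174))*i.
List the singular points by increasing real part (a conjugate pair: the negative imaginary part first).

Radius of convergence at 0: (3/4)*sqrt(2).
At (1/22) - ((1/44)*sqrt(2174))*i: a pole of order 3; residue ((135282840/47521523611)*sqrt(2174))*i.
At (1/22) + ((1/44)*sqrt(2174))*i: a pole of order 3; residue -((135282840/47521523611)*sqrt(2174))*i.


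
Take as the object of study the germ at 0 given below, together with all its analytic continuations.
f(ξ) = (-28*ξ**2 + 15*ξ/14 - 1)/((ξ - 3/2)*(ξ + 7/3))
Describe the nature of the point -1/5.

Denominator factors: ξ - 3/2 = -17/10 at ξ = -1/5; ξ + 7/3 = 32/15 at ξ = -1/5 — none vanishes.
So the germ continues analytically to -1/5.

The point is a regular point.


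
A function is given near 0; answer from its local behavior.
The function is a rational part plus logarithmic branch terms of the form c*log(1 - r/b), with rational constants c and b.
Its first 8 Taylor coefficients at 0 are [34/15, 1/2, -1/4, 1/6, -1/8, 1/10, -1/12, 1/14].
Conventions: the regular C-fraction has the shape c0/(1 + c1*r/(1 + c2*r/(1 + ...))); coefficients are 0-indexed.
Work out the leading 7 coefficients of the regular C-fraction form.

Taylor coefficients (read off): a_0 = 34/15, a_1 = 1/2, a_2 = -1/4, a_3 = 1/6, a_4 = -1/8, a_5 = 1/10, a_6 = -1/12.
c0 = a_0 = 34/15. Peel one level at a time: if S = 1 + c*r/S' with S'(0) = 1, then c is the r-coefficient of S and S' = c*r/(S - 1).
S_1 = c0/f = 1 + (-15/68)*r + (735/4624)*r^2 + ...; c1 = -15/68.
S_2 = c1*r/(S_1 - 1) = 1 + (49/68)*r + (-1/12)*r^2 + ...; c2 = 49/68.
S_3 = c2*r/(S_2 - 1) = 1 + (17/147)*r + (-1921/43218)*r^2 + ...; c3 = 17/147.
S_4 = c3*r/(S_3 - 1) = 1 + (113/294)*r + (-1/15)*r^2 + ...; c4 = 113/294.
S_5 = c4*r/(S_4 - 1) = 1 + (98/565)*r + (-18081/319225)*r^2 + ...; c5 = 98/565.
S_6 = c5*r/(S_5 - 1) = 1 + (369/1130)*r + ...; c6 = 369/1130.

The regular C-fraction coefficients are [34/15, -15/68, 49/68, 17/147, 113/294, 98/565, 369/1130].


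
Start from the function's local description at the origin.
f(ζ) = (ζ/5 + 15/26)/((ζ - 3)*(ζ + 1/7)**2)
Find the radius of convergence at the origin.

Denominator factor (ζ + 1/7)^2: pole of order 2 at -1/7, modulus 1/7.
Denominator factor (ζ - 3): pole of order 1 at 3, modulus 3.
The radius of convergence is the smallest modulus among the singular points: 1/7.

The radius of convergence is 1/7.


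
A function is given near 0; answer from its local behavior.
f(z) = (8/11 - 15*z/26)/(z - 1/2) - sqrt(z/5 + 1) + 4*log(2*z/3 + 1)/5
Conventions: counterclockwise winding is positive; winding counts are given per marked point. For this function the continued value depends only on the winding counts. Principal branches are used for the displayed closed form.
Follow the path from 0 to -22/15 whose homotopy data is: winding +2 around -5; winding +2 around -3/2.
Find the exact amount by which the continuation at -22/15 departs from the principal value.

Continued minus principal equals (16/5)*pi*i.

The rational part is single-valued and drops out of the difference; each branch term changes only by its own monodromy.
(-1)*sqrt(1 - z/(-5)): winding +2 is even, the square root returns to the same sheet, contribution 0.
(4/5)*log(1 - z/(-3/2)): each positive loop around -3/2 adds 2*pi*i to the log, so winding +2 contributes (4/5)*(2)*2*pi*i = (16/5)*pi*i.
Summing the contributions at z = -22/15 gives (16/5)*pi*i.


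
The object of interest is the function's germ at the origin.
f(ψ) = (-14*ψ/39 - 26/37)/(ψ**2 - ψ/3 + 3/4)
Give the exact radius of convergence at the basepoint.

Denominator factor (ψ**2 - ψ/3 + 3/4): discriminant -26/9, complex-conjugate roots (1/6) + ((1/6)*sqrt(26))*i and (1/6) - ((1/6)*sqrt(26))*i; poles of order 1, moduli (1/2)*sqrt(3) and (1/2)*sqrt(3).
The radius of convergence is the smallest modulus among the singular points: (1/2)*sqrt(3).

The radius of convergence is (1/2)*sqrt(3).


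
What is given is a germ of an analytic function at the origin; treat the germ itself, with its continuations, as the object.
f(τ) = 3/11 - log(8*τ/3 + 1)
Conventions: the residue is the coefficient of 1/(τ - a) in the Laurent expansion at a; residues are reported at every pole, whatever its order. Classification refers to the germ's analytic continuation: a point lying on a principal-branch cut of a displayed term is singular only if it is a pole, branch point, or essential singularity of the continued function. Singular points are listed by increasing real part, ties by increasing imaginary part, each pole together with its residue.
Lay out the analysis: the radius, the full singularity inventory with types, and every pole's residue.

Radius of convergence at 0: 3/8.
At -3/8: a logarithmic branch point.

Branch term (-1)*log(1 - τ/(-3/8)): its argument vanishes at τ = -3/8, a logarithmic branch point, modulus 3/8.
The radius of convergence is the smallest modulus among the singular points: 3/8.


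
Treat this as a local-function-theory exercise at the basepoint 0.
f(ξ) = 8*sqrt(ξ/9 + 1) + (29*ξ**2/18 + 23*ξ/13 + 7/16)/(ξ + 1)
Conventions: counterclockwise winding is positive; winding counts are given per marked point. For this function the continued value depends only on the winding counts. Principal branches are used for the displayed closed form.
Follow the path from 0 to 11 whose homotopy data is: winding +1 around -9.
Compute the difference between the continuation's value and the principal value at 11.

Continued minus principal equals -(32/3)*sqrt(5).

The rational part is single-valued and drops out of the difference; each branch term changes only by its own monodromy.
(8)*sqrt(1 - ξ/(-9)): winding +1 is odd, the square root flips sign, contributing -2*(8)*sqrt(1 - (11)/(-9)) = -2*(8)*sqrt(20/9) = -(32/3)*sqrt(5).
Summing the contributions at ξ = 11 gives -(32/3)*sqrt(5).


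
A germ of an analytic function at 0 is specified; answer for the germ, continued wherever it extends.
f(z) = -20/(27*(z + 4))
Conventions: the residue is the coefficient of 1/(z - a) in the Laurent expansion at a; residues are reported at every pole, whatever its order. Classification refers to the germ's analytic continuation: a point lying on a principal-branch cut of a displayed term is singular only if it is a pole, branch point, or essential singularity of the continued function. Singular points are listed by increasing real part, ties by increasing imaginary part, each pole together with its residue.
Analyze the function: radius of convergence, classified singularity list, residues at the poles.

Denominator factor (z + 4): pole of order 1 at -4, modulus 4.
The radius of convergence is the smallest modulus among the singular points: 4.
At the order-1 pole -4 set g(z) = (z - (-4))*f(z) = -20/27.
Simple pole: residue = g(a) at a = -4, which is -20/27.

Radius of convergence at 0: 4.
At -4: a pole of order 1; residue -20/27.


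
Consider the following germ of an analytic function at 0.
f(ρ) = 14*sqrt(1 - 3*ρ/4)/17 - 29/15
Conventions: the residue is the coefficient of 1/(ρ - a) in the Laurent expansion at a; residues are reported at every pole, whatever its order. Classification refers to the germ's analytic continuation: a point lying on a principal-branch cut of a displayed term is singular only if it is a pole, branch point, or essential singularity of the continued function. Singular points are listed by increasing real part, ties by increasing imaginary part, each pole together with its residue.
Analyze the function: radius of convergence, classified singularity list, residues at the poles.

Radius of convergence at 0: 4/3.
At 4/3: an algebraic (square-root) branch point.

Branch term (14/17)*sqrt(1 - ρ/(4/3)): its argument vanishes at ρ = 4/3, a square-root branch point, modulus 4/3.
The radius of convergence is the smallest modulus among the singular points: 4/3.


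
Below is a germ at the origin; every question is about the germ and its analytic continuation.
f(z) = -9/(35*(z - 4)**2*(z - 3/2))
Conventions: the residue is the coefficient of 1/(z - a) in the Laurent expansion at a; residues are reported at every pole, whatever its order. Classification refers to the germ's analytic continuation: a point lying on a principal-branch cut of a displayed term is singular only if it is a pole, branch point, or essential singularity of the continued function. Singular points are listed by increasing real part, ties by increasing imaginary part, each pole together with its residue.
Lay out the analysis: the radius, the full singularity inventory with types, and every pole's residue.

Denominator factor (z - 3/2): pole of order 1 at 3/2, modulus 3/2.
Denominator factor (z - 4)^2: pole of order 2 at 4, modulus 4.
The radius of convergence is the smallest modulus among the singular points: 3/2.
At the order-1 pole 3/2 set g(z) = (z - (3/2))*f(z) = -9/(35*(z - 4)**2).
Simple pole: residue = g(a) at a = 3/2, which is -36/875.
At the order-2 pole 4 set g(z) = (z - (4))^2*f(z) = -9/(35*(z - 3/2)).
Order-2 pole: residue = g'(a); g'(4) = 36/875, so the residue is 36/875.
List the singular points by increasing real part (a conjugate pair: the negative imaginary part first).

Radius of convergence at 0: 3/2.
At 3/2: a pole of order 1; residue -36/875.
At 4: a pole of order 2; residue 36/875.


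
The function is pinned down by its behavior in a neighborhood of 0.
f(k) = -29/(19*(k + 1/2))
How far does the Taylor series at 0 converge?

Denominator factor (k + 1/2): pole of order 1 at -1/2, modulus 1/2.
The radius of convergence is the smallest modulus among the singular points: 1/2.

The radius of convergence is 1/2.


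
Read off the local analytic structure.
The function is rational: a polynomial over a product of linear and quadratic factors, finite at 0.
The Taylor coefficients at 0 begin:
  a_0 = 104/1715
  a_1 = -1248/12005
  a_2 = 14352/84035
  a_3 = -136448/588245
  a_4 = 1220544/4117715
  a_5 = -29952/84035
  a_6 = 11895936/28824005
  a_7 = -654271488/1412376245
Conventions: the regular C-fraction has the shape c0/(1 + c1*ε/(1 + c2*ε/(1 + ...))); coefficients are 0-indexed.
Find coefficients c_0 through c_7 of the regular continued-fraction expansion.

Taylor coefficients (read off): a_0 = 104/1715, a_1 = -1248/12005, a_2 = 14352/84035, a_3 = -136448/588245, a_4 = 1220544/4117715, a_5 = -29952/84035, a_6 = 11895936/28824005, a_7 = -654271488/1412376245.
c0 = a_0 = 104/1715. Peel one level at a time: if S = 1 + c*ε/S' with S'(0) = 1, then c is the ε-coefficient of S and S' = c*ε/(S - 1).
S_1 = c0/f = 1 + (12/7)*ε + (6/49)*ε^2 + ...; c1 = 12/7.
S_2 = c1*ε/(S_1 - 1) = 1 + (-1/14)*ε + (275/588)*ε^2 + ...; c2 = -1/14.
S_3 = c2*ε/(S_2 - 1) = 1 + (275/42)*ε + (18622/441)*ε^2 + ...; c3 = 275/42.
S_4 = c3*ε/(S_3 - 1) = 1 + (-37244/5775)*ε + (-3137888/11116875)*ε^2 + ...; c4 = -37244/5775.
S_5 = c4*ε/(S_4 - 1) = 1 + (-784472/17923675)*ε + (-534324/86694721)*ε^2 + ...; c5 = -784472/17923675.
S_6 = c5*ε/(S_5 - 1) = 1 + (-257143425/1826054698)*ε + (5134662225/38462269924)*ε^2 + ...; c6 = -257143425/1826054698.
S_7 = c6*ε/(S_6 - 1) = 1 + (1182655287/1247506598)*ε + ...; c7 = 1182655287/1247506598.

The regular C-fraction coefficients are [104/1715, 12/7, -1/14, 275/42, -37244/5775, -784472/17923675, -257143425/1826054698, 1182655287/1247506598].


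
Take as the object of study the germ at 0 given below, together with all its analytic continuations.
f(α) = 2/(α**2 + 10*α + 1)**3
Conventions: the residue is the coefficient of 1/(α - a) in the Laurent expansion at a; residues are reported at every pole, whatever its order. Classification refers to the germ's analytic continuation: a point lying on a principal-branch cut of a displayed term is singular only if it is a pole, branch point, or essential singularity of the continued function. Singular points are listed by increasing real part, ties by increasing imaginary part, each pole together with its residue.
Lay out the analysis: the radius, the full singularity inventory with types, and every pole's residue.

Radius of convergence at 0: 5 - (2)*sqrt(6).
At -5 - (2)*sqrt(6): a pole of order 3; residue -(1/18432)*sqrt(6).
At -5 + (2)*sqrt(6): a pole of order 3; residue (1/18432)*sqrt(6).

Denominator factor (α**2 + 10*α + 1)^3: discriminant 96, real irrational roots -5 + (2)*sqrt(6) and -5 - (2)*sqrt(6); poles of order 3, moduli 5 - (2)*sqrt(6) and 5 + (2)*sqrt(6).
The radius of convergence is the smallest modulus among the singular points: 5 - (2)*sqrt(6).
The factor α**2 + 10*α + 1 splits as (α - a)(α - a') with a = -5 - (2)*sqrt(6), a' = -5 + (2)*sqrt(6). At the order-3 pole a set g(α) = (α - a)^3*f(α) = [2] / (α - a')^3.
Order-3 pole: residue = g''(a)/2; g''(-5 - (2)*sqrt(6)) = -(1/9216)*sqrt(6), so the residue is -(1/18432)*sqrt(6).
The factor α**2 + 10*α + 1 splits as (α - a)(α - a') with a = -5 + (2)*sqrt(6), a' = -5 - (2)*sqrt(6). At the order-3 pole a set g(α) = (α - a)^3*f(α) = [2] / (α - a')^3.
Order-3 pole: residue = g''(a)/2; g''(-5 + (2)*sqrt(6)) = (1/9216)*sqrt(6), so the residue is (1/18432)*sqrt(6).
List the singular points by increasing real part (a conjugate pair: the negative imaginary part first).


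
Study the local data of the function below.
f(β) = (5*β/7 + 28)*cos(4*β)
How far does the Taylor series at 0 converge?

The radius of convergence is infinite.

The factor cos(4*β) is entire and contributes no finite singular point.
The polynomial part has no poles.
No finite singular points: the Taylor series at 0 converges everywhere.


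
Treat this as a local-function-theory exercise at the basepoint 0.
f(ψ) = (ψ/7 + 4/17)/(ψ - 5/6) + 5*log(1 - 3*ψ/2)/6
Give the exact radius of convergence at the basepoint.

The radius of convergence is 2/3.

Denominator factor (ψ - 5/6): pole of order 1 at 5/6, modulus 5/6.
Branch term (5/6)*log(1 - ψ/(2/3)): its argument vanishes at ψ = 2/3, a logarithmic branch point, modulus 2/3.
The radius of convergence is the smallest modulus among the singular points: 2/3.


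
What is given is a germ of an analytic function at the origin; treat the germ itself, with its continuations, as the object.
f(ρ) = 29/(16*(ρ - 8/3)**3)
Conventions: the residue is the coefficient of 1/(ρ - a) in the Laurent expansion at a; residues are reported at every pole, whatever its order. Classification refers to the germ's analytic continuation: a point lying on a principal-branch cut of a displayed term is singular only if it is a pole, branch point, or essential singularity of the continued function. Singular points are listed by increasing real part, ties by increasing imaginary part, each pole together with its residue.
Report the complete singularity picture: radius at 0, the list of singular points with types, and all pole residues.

Denominator factor (ρ - 8/3)^3: pole of order 3 at 8/3, modulus 8/3.
The radius of convergence is the smallest modulus among the singular points: 8/3.
At the order-3 pole 8/3 set g(ρ) = (ρ - (8/3))^3*f(ρ) = 29/16.
Order-3 pole: residue = g''(a)/2; g''(8/3) = 0, so the residue is 0.

Radius of convergence at 0: 8/3.
At 8/3: a pole of order 3; residue 0.


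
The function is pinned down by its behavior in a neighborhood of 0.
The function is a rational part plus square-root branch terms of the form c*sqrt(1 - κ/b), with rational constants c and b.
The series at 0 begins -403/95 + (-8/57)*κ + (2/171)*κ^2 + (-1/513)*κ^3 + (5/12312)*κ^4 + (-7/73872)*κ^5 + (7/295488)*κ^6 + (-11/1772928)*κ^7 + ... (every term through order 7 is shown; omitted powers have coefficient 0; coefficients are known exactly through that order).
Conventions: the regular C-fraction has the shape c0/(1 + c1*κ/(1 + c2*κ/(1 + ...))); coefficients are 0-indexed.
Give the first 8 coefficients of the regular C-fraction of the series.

Taylor coefficients (read off): a_0 = -403/95, a_1 = -8/57, a_2 = 2/171, a_3 = -1/513, a_4 = 5/12312, a_5 = -7/73872, a_6 = 7/295488, a_7 = -11/1772928.
c0 = a_0 = -403/95. Peel one level at a time: if S = 1 + c*κ/S' with S'(0) = 1, then c is the κ-coefficient of S and S' = c*κ/(S - 1).
S_1 = c0/f = 1 + (-40/1209)*κ + (5630/1461681)*κ^2 + ...; c1 = -40/1209.
S_2 = c1*κ/(S_1 - 1) = 1 + (563/4836)*κ + (-1/144)*κ^2 + ...; c2 = 563/4836.
S_3 = c2*κ/(S_2 - 1) = 1 + (403/6756)*κ + (-97123/15214512)*κ^2 + ...; c3 = 403/6756.
S_4 = c3*κ/(S_3 - 1) = 1 + (241/2252)*κ + (-1/144)*κ^2 + ...; c4 = 241/2252.
S_5 = c4*κ/(S_4 - 1) = 1 + (563/8676)*κ + (-497129/75272976)*κ^2 + ...; c5 = 563/8676.
S_6 = c5*κ/(S_5 - 1) = 1 + (883/8676)*κ + (-1/144)*κ^2 + ...; c6 = 883/8676.
S_7 = c6*κ/(S_6 - 1) = 1 + (241/3532)*κ + ...; c7 = 241/3532.

The regular C-fraction coefficients are [-403/95, -40/1209, 563/4836, 403/6756, 241/2252, 563/8676, 883/8676, 241/3532].


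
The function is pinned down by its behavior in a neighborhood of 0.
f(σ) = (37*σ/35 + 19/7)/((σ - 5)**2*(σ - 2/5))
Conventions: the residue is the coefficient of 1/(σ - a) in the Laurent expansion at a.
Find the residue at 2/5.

The residue is 549/3703.

At the order-1 pole 2/5 set g(σ) = (σ - (2/5))*f(σ) = (37*σ/35 + 19/7)/(σ - 5)**2.
Simple pole: residue = g(a) at a = 2/5, which is 549/3703.


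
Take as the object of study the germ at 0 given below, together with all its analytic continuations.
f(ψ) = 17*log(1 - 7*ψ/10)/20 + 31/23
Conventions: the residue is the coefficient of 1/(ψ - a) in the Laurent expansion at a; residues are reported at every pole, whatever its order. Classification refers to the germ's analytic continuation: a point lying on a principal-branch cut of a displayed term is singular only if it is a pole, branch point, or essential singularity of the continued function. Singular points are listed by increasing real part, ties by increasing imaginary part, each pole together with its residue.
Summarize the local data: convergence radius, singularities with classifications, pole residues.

Branch term (17/20)*log(1 - ψ/(10/7)): its argument vanishes at ψ = 10/7, a logarithmic branch point, modulus 10/7.
The radius of convergence is the smallest modulus among the singular points: 10/7.

Radius of convergence at 0: 10/7.
At 10/7: a logarithmic branch point.


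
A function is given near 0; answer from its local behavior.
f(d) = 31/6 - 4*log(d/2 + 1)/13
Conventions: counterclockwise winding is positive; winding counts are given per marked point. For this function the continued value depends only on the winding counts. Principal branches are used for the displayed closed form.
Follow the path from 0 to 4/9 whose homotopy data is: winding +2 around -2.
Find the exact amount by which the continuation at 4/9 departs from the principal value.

Continued minus principal equals -(16/13)*pi*i.

The rational part is single-valued and drops out of the difference; each branch term changes only by its own monodromy.
(-4/13)*log(1 - d/(-2)): each positive loop around -2 adds 2*pi*i to the log, so winding +2 contributes (-4/13)*(2)*2*pi*i = -(16/13)*pi*i.
Summing the contributions at d = 4/9 gives -(16/13)*pi*i.


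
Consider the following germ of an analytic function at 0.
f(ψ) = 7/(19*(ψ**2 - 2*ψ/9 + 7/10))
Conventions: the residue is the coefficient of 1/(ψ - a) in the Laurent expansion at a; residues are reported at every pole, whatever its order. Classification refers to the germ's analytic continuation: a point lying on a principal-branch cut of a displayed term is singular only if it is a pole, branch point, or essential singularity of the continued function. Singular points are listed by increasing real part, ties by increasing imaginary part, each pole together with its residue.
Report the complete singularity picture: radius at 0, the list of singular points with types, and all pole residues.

Denominator factor (ψ**2 - 2*ψ/9 + 7/10): discriminant -1114/405, complex-conjugate roots (1/9) + ((1/90)*sqrt(5570))*i and (1/9) - ((1/90)*sqrt(5570))*i; poles of order 1, moduli (1/10)*sqrt(70) and (1/10)*sqrt(70).
The radius of convergence is the smallest modulus among the singular points: (1/10)*sqrt(70).
The factor ψ**2 - 2*ψ/9 + 7/10 splits as (ψ - a)(ψ - a') with a = (1/9) - ((1/90)*sqrt(5570))*i, a' = (1/9) + ((1/90)*sqrt(5570))*i. At the order-1 pole a set g(ψ) = (ψ - a)*f(ψ) = [7/19] / (ψ - a').
Simple pole: residue = g(a) at a = (1/9) - ((1/90)*sqrt(5570))*i, which is ((63/21166)*sqrt(5570))*i.
The factor ψ**2 - 2*ψ/9 + 7/10 splits as (ψ - a)(ψ - a') with a = (1/9) + ((1/90)*sqrt(5570))*i, a' = (1/9) - ((1/90)*sqrt(5570))*i. At the order-1 pole a set g(ψ) = (ψ - a)*f(ψ) = [7/19] / (ψ - a').
Simple pole: residue = g(a) at a = (1/9) + ((1/90)*sqrt(5570))*i, which is -((63/21166)*sqrt(5570))*i.
List the singular points by increasing real part (a conjugate pair: the negative imaginary part first).

Radius of convergence at 0: (1/10)*sqrt(70).
At (1/9) - ((1/90)*sqrt(5570))*i: a pole of order 1; residue ((63/21166)*sqrt(5570))*i.
At (1/9) + ((1/90)*sqrt(5570))*i: a pole of order 1; residue -((63/21166)*sqrt(5570))*i.


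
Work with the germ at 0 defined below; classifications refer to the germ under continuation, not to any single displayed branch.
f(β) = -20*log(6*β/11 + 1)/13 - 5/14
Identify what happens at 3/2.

The point is a regular point.

There is no denominator, hence no pole anywhere.
Branch term log(1 - β/(-11/6)): argument at 3/2 is 20/11, nonzero, so 3/2 is not its branch point (a point on a principal cut is still regular for the continued germ).
So the germ continues analytically to 3/2.


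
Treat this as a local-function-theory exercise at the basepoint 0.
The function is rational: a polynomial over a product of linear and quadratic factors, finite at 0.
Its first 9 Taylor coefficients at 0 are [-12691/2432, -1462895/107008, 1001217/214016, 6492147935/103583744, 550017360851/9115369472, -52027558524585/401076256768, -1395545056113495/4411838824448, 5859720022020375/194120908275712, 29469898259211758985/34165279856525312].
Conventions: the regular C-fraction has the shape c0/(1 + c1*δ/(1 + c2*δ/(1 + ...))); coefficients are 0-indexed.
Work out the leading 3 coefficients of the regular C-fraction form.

Taylor coefficients (read off): a_0 = -12691/2432, a_1 = -1462895/107008, a_2 = 1001217/214016.
c0 = a_0 = -12691/2432. Peel one level at a time: if S = 1 + c*δ/S' with S'(0) = 1, then c is the δ-coefficient of S and S' = c*δ/(S - 1).
S_1 = c0/f = 1 + (-4265/1628)*δ + (20566291/2650384)*δ^2 + ...; c1 = -4265/1628.
S_2 = c1*δ/(S_1 - 1) = 1 + (20566291/6943420)*δ + ...; c2 = 20566291/6943420.

The regular C-fraction coefficients are [-12691/2432, -4265/1628, 20566291/6943420].


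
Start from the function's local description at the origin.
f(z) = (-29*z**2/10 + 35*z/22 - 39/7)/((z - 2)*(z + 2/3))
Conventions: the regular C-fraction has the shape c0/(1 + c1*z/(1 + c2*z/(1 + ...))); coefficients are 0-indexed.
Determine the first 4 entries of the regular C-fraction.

The regular C-fraction coefficients are [117/28, 1103/858, 1662677/2365935, -15854140731/9169663655].

Taylor coefficients (expand at 0): a_0 = 117/28, a_1 = -3309/616, a_2 = 9399/880, a_3 = -181221/12320.
c0 = a_0 = 117/28. Peel one level at a time: if S = 1 + c*z/S' with S'(0) = 1, then c is the z-coefficient of S and S' = c*z/(S - 1).
S_1 = c0/f = 1 + (1103/858)*z + (-1662677/1840410)*z^2 + ...; c1 = 1103/858.
S_2 = c1*z/(S_1 - 1) = 1 + (1662677/2365935)*z + (36956039/30415225)*z^2 + ...; c2 = 1662677/2365935.
S_3 = c2*z/(S_2 - 1) = 1 + (-15854140731/9169663655)*z + ...; c3 = -15854140731/9169663655.


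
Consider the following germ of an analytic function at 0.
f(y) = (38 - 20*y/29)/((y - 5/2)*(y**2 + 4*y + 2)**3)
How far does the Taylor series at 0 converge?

Denominator factor (y**2 + 4*y + 2)^3: discriminant 8, real irrational roots -2 + sqrt(2) and -2 - sqrt(2); poles of order 3, moduli 2 - sqrt(2) and 2 + sqrt(2).
Denominator factor (y - 5/2): pole of order 1 at 5/2, modulus 5/2.
The radius of convergence is the smallest modulus among the singular points: 2 - sqrt(2).

The radius of convergence is 2 - sqrt(2).


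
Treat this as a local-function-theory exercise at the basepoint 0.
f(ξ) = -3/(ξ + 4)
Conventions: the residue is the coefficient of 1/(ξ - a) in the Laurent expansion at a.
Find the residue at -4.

At the order-1 pole -4 set g(ξ) = (ξ - (-4))*f(ξ) = -3.
Simple pole: residue = g(a) at a = -4, which is -3.

The residue is -3.


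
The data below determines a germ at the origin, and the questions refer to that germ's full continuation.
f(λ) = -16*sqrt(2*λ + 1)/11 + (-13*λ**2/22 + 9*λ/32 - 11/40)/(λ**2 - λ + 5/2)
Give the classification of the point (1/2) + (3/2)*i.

The point is a pole of order 1.

The denominator factor λ**2 - λ + 5/2 vanishes at (1/2) + (3/2)*i and appears to the power 1; the numerator there equals (3687/3520) - (327/704)*i, nonzero, and no other factor vanishes.
The branch terms are analytic at this point.
Hence a pole whose order is the multiplicity, 1.


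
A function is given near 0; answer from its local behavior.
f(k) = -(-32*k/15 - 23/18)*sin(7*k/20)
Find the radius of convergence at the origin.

The factor -sin(7*k/20) is entire and contributes no finite singular point.
The polynomial part has no poles.
No finite singular points: the Taylor series at 0 converges everywhere.

The radius of convergence is infinite.


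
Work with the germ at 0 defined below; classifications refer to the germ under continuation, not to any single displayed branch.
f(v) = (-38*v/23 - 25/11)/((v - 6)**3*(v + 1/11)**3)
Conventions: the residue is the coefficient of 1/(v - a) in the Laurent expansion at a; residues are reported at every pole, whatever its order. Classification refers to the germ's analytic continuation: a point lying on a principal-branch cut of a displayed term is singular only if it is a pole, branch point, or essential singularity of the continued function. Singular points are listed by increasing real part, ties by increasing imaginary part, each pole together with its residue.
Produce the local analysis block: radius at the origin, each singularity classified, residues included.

Radius of convergence at 0: 1/11.
At -1/11: a pole of order 3; residue 159001260/31052877461.
At 6: a pole of order 3; residue -159001260/31052877461.

Denominator factor (v - 6)^3: pole of order 3 at 6, modulus 6.
Denominator factor (v + 1/11)^3: pole of order 3 at -1/11, modulus 1/11.
The radius of convergence is the smallest modulus among the singular points: 1/11.
At the order-3 pole -1/11 set g(v) = (v - (-1/11))^3*f(v) = (-38*v/23 - 25/11)/(v - 6)**3.
Order-3 pole: residue = g''(a)/2; g''(-1/11) = 318002520/31052877461, so the residue is 159001260/31052877461.
At the order-3 pole 6 set g(v) = (v - (6))^3*f(v) = (-38*v/23 - 25/11)/(v + 1/11)**3.
Order-3 pole: residue = g''(a)/2; g''(6) = -318002520/31052877461, so the residue is -159001260/31052877461.
List the singular points by increasing real part (a conjugate pair: the negative imaginary part first).


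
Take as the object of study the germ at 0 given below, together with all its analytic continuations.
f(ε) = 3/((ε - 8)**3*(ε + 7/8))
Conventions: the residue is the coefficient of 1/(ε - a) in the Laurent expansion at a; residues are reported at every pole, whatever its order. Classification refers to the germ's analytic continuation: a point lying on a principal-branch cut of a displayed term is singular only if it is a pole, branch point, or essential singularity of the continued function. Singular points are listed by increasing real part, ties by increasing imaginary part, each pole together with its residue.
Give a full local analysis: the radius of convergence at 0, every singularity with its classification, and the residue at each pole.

Denominator factor (ε - 8)^3: pole of order 3 at 8, modulus 8.
Denominator factor (ε + 7/8): pole of order 1 at -7/8, modulus 7/8.
The radius of convergence is the smallest modulus among the singular points: 7/8.
At the order-1 pole -7/8 set g(ε) = (ε - (-7/8))*f(ε) = 3/(ε - 8)**3.
Simple pole: residue = g(a) at a = -7/8, which is -1536/357911.
At the order-3 pole 8 set g(ε) = (ε - (8))^3*f(ε) = 3/(ε + 7/8).
Order-3 pole: residue = g''(a)/2; g''(8) = 3072/357911, so the residue is 1536/357911.
List the singular points by increasing real part (a conjugate pair: the negative imaginary part first).

Radius of convergence at 0: 7/8.
At -7/8: a pole of order 1; residue -1536/357911.
At 8: a pole of order 3; residue 1536/357911.


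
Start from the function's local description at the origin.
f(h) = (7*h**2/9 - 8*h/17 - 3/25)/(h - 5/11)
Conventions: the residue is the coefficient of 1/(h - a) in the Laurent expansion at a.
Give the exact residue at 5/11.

At the order-1 pole 5/11 set g(h) = (h - (5/11))*f(h) = 7*h**2/9 - 8*h/17 - 3/25.
Simple pole: residue = g(a) at a = 5/11, which is -80164/462825.

The residue is -80164/462825.


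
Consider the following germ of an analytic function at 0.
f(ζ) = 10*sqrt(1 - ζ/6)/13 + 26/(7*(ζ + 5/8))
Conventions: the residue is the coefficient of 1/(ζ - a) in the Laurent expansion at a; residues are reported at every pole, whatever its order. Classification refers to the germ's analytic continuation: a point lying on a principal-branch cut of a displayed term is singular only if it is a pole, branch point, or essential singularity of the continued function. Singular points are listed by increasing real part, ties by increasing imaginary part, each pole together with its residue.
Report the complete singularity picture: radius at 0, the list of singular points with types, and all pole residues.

Denominator factor (ζ + 5/8): pole of order 1 at -5/8, modulus 5/8.
Branch term (10/13)*sqrt(1 - ζ/(6)): its argument vanishes at ζ = 6, a square-root branch point, modulus 6.
The radius of convergence is the smallest modulus among the singular points: 5/8.
The branch term is analytic at -5/8 and contributes nothing to the residue; only the rational part matters.
At the order-1 pole -5/8 set g(ζ) = (ζ - (-5/8))*(rational part) = 26/7.
Simple pole: residue = g(a) at a = -5/8, which is 26/7.
List the singular points by increasing real part (a conjugate pair: the negative imaginary part first).

Radius of convergence at 0: 5/8.
At -5/8: a pole of order 1; residue 26/7.
At 6: an algebraic (square-root) branch point.


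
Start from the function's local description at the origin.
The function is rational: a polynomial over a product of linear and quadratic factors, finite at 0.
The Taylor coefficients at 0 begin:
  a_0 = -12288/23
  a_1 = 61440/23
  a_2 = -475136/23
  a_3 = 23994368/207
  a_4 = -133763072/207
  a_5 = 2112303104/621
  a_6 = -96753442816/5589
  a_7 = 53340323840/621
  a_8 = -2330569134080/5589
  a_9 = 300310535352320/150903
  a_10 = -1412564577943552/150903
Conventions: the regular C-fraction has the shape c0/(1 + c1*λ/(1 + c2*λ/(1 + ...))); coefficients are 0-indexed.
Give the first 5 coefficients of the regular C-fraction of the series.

The regular C-fraction coefficients are [-12288/23, 5, 41/15, -11078/1845, 16262015/4087782].

Taylor coefficients (read off): a_0 = -12288/23, a_1 = 61440/23, a_2 = -475136/23, a_3 = 23994368/207, a_4 = -133763072/207.
c0 = a_0 = -12288/23. Peel one level at a time: if S = 1 + c*λ/S' with S'(0) = 1, then c is the λ-coefficient of S and S' = c*λ/(S - 1).
S_1 = c0/f = 1 + (5)*λ + (-41/3)*λ^2 + ...; c1 = 5.
S_2 = c1*λ/(S_1 - 1) = 1 + (41/15)*λ + (11078/675)*λ^2 + ...; c2 = 41/15.
S_3 = c2*λ/(S_2 - 1) = 1 + (-11078/1845)*λ + (3252403/136161)*λ^2 + ...; c3 = -11078/1845.
S_4 = c3*λ/(S_3 - 1) = 1 + (16262015/4087782)*λ + ...; c4 = 16262015/4087782.
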